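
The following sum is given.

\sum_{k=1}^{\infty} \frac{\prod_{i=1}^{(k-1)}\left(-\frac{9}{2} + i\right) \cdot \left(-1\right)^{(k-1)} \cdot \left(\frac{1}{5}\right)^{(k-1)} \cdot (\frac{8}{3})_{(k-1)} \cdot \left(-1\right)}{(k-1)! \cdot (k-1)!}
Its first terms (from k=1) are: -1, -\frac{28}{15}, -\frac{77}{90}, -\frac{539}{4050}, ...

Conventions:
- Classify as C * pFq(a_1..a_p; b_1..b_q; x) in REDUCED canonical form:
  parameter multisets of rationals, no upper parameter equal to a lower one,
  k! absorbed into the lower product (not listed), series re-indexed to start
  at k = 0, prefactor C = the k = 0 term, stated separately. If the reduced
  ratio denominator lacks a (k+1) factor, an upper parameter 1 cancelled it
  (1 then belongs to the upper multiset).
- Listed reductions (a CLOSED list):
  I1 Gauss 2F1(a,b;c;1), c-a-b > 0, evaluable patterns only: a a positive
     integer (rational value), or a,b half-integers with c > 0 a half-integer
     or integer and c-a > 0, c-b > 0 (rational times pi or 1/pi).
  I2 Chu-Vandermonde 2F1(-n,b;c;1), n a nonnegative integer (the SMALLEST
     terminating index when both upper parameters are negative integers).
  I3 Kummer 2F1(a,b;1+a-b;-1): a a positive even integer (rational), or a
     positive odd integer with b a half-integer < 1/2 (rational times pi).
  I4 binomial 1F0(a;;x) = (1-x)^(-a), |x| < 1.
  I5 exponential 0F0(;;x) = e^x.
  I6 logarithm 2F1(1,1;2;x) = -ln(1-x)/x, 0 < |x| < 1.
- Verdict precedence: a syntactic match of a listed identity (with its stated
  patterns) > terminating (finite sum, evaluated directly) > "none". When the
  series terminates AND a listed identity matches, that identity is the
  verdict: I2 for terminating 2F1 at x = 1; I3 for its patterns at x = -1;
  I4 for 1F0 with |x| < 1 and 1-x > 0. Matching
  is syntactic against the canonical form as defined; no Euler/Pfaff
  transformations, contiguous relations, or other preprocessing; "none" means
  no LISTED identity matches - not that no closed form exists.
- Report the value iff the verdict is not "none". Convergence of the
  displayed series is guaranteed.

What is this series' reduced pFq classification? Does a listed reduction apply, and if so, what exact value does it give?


Structural cue: x = -\frac{1}{5} and the denominator's factorial ratio (C = -1) is a lower Pochhammer.
Adjacent-term ratio: r(k) = -\frac{1}{5} * (k-\frac{7}{2}) (k+\frac{8}{3}) / [(k+1) (k+1)] - rational; roots negated = parameters, x = -\frac{1}{5}, C = -1.

This is -1 * 2F1(-\frac{7}{2}, \frac{8}{3}; 1; -\frac{1}{5}) in reduced canonical form. Verdict: none. Every listed pattern misses the 2F1 form at -\frac{1}{5}, upper {-\frac{7}{2}, \frac{8}{3}}.


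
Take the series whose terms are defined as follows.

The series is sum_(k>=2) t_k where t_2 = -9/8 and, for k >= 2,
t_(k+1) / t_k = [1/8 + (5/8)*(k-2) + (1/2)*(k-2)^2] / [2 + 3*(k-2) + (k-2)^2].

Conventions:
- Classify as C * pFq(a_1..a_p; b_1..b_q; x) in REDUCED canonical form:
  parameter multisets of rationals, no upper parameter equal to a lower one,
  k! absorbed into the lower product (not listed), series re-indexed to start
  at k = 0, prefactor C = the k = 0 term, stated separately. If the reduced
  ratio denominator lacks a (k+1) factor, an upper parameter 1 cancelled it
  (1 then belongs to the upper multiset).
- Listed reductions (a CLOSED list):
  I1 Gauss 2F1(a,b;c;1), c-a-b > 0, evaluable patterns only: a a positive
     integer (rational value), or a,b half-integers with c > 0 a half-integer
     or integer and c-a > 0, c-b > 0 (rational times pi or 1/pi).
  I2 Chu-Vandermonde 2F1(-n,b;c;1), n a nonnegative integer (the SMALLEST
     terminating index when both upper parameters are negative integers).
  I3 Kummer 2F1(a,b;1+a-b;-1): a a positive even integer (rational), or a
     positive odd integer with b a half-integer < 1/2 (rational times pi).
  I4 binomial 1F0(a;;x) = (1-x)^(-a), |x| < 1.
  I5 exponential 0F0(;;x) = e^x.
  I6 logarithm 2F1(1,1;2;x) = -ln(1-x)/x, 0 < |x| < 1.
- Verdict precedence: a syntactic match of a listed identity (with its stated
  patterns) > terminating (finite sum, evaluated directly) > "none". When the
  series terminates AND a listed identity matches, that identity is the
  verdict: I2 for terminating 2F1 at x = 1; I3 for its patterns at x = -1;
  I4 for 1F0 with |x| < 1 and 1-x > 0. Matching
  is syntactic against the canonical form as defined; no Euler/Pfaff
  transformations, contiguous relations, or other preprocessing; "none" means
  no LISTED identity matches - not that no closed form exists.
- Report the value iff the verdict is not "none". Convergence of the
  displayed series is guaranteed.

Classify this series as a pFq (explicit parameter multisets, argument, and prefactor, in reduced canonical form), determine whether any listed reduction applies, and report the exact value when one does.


With C = -9/8: the canonical form is 2F1(1/4, 1; 2; 1/2). Verdict: none. No listed pattern accepts 2F1(1/4, 1; 2; 1/2).

Structural cue: from the first term -9/8: factor the ratio over Q (prefactor -9/8): negated roots = parameters.
Term ratio: r(k) = (1/2) * (k+1/4) (k+1) / [(k+2) (k+1)] - rational in k. x = (1/2); t_0 = -9/8; negate the roots.


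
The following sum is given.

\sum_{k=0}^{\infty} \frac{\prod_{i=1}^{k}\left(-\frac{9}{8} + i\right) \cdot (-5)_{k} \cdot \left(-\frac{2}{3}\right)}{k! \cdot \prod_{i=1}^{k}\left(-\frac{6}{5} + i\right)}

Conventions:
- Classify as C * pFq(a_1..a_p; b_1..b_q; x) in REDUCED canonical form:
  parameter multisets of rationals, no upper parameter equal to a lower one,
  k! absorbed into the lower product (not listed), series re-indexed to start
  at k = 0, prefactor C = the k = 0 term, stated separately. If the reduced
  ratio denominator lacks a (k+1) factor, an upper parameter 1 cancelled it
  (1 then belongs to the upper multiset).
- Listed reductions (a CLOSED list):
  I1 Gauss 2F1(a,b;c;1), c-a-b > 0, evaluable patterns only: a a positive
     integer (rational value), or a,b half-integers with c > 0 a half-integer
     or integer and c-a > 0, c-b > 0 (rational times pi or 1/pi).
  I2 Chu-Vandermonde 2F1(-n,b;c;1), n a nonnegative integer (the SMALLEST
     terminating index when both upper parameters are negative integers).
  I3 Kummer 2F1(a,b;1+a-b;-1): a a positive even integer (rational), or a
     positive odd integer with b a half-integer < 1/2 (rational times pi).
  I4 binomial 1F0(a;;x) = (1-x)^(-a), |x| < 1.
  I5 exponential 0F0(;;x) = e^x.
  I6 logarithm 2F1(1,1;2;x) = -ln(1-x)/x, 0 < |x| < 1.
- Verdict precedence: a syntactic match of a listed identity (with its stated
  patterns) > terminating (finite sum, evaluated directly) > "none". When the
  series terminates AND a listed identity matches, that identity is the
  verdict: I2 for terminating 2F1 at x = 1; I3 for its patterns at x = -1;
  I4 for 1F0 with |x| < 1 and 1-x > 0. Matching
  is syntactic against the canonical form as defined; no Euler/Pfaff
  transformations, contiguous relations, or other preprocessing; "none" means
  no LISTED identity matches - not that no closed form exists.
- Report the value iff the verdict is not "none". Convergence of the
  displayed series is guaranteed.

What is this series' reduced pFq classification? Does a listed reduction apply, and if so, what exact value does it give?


The tell: t_0 = -\frac{2}{3} here, and the running product (C = -2/3, x = 1) telescopes to a rising factorial.
Consecutive-term ratio: r(k) = 1 * (k-5) (k-\frac{1}{8}) / [(k-\frac{1}{5}) (k+1)] - poly over poly, x = 1 from leading terms; C = -\frac{2}{3} at k = 0.

With C = -\frac{2}{3}: the canonical form is 2F1(-5, -\frac{1}{8}; -\frac{1}{5}; 1). Verdict at x = 1: the Chu-Vandermonde identity I2 matches (terminating 2F1 at x = 1 with n = 5, b = -1/8, c = -\frac{1}{5}). Exact value: -\frac{830687}{2490368}.


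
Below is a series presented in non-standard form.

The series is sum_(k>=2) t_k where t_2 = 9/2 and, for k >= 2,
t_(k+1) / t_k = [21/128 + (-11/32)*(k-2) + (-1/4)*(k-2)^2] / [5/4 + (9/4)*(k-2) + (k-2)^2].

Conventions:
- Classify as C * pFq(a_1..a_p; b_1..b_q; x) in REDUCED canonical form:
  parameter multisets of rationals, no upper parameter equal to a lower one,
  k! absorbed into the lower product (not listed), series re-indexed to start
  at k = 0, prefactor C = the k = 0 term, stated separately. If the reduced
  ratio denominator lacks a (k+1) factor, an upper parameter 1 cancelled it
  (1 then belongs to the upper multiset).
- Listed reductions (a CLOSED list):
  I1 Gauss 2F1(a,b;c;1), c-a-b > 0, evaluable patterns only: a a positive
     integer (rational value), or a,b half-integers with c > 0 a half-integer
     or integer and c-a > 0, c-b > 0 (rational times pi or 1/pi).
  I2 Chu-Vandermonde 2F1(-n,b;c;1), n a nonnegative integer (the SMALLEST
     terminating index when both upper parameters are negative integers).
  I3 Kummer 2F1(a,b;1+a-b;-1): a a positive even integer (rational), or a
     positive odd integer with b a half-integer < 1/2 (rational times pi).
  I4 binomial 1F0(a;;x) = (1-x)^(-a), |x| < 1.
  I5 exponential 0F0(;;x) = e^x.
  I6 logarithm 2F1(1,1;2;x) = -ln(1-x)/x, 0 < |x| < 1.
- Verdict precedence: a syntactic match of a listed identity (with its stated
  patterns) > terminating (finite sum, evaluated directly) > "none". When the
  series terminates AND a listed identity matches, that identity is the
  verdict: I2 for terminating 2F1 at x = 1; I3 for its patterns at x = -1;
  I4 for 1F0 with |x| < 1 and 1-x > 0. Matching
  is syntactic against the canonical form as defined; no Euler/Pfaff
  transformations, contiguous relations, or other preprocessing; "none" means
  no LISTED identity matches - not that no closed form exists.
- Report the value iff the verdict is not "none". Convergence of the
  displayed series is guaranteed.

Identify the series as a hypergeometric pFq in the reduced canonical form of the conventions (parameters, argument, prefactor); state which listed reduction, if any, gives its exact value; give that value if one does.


With C = 9/2: the canonical form is 2F1(-3/8, 7/4; 5/4; -1/4). Verdict: none. Every listed pattern misses the 2F1 form at -1/4, upper {-3/8, 7/4}.

Key observation: x = (-1/4) and roots of the ratio polynomials (C = 9/2, x = -1/4) are the negated parameters.
Adjacent-term ratio: r(k) = (-1/4) * (k-3/8) (k+7/4) / [(k+5/4) (k+1)] - rational in k. x = (-1/4); t_0 = 9/2; negate the roots.


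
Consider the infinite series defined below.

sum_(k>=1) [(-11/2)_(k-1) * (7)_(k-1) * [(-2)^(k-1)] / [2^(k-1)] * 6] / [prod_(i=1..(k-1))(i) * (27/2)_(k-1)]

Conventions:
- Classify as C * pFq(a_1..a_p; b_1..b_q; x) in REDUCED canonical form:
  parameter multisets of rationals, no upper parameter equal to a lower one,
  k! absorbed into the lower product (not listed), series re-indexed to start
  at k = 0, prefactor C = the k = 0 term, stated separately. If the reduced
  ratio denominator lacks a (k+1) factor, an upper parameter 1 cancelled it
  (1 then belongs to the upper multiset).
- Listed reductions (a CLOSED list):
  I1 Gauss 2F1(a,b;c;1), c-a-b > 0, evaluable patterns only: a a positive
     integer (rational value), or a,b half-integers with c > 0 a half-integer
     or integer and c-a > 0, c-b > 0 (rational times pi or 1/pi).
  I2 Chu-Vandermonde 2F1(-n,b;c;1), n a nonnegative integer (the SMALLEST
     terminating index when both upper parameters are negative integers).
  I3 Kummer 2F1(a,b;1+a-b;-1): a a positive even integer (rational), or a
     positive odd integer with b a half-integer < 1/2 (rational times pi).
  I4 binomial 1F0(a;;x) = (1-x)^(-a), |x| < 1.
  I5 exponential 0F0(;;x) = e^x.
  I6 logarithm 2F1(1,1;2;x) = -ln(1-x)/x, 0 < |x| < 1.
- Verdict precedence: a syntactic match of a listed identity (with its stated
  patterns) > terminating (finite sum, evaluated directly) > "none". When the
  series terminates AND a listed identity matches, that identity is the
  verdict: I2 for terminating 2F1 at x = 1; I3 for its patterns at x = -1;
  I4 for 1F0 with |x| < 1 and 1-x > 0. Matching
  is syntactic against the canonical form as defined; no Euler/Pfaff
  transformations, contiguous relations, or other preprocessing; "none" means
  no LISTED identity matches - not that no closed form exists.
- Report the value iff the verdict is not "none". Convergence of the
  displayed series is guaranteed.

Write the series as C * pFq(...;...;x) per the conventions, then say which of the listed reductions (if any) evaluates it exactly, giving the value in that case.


Classification (C = 6): 2F1 with upper {-11/2, 7}, lower {27/2}, argument x = -1. Verdict: this is the Kummer evaluation I3 (x = -1; c = 27/2 equals 1+a-b for upper {-11/2, 7}: listed pattern). Its exact value is (2788660875/134217728) * pi.

The tell: t_0 = 6 here, and the product of the first k integers (C = 6) is k!.
Term ratio: r(k) = (-1) * (k-11/2) (k+7) / [(k+27/2) (k+1)] - rational in k. x = (-1); t_0 = 6; negate the roots.


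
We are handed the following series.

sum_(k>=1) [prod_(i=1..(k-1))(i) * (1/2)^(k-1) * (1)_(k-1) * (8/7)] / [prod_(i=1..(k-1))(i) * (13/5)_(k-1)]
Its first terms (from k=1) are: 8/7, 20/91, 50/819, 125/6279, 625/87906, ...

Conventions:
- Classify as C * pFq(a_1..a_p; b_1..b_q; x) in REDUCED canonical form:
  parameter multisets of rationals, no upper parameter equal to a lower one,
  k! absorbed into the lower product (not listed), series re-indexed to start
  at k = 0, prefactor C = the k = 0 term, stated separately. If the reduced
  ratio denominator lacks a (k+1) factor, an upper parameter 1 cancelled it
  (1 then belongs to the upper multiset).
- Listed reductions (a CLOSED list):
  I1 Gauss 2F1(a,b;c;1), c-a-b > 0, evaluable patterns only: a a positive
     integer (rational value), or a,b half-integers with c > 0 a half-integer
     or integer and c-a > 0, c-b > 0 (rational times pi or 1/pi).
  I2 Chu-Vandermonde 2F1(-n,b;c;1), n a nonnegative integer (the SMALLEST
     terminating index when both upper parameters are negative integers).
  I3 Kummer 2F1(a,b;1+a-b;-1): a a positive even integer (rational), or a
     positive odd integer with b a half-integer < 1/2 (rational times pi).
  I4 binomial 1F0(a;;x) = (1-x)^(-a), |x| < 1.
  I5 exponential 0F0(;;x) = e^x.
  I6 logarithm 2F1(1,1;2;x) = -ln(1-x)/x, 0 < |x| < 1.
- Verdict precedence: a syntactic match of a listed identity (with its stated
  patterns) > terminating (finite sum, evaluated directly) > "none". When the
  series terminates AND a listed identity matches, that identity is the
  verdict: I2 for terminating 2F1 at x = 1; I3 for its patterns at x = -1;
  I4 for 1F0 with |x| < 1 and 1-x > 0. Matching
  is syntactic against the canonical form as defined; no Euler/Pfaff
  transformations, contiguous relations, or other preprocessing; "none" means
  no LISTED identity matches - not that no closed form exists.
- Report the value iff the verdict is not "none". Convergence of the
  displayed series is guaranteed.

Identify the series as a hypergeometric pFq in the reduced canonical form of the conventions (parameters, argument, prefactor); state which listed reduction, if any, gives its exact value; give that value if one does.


Reduced: x = 1/2, 2F1, upper = {1, 1}, lower = {13/5}, C = 8/7. Verdict: none here - no I1-I6 shape fits x = 1/2 with lower {13/5}.

Key step: x = (1/2) and the running product (C = 8/7) telescopes to a rising factorial.
Term ratio: r(k) = (1/2) * (k+1) (k+1) / [(k+13/5) (k+1)] - rational in k, leading ratio (1/2); with t_0 = 8/7, classification follows.


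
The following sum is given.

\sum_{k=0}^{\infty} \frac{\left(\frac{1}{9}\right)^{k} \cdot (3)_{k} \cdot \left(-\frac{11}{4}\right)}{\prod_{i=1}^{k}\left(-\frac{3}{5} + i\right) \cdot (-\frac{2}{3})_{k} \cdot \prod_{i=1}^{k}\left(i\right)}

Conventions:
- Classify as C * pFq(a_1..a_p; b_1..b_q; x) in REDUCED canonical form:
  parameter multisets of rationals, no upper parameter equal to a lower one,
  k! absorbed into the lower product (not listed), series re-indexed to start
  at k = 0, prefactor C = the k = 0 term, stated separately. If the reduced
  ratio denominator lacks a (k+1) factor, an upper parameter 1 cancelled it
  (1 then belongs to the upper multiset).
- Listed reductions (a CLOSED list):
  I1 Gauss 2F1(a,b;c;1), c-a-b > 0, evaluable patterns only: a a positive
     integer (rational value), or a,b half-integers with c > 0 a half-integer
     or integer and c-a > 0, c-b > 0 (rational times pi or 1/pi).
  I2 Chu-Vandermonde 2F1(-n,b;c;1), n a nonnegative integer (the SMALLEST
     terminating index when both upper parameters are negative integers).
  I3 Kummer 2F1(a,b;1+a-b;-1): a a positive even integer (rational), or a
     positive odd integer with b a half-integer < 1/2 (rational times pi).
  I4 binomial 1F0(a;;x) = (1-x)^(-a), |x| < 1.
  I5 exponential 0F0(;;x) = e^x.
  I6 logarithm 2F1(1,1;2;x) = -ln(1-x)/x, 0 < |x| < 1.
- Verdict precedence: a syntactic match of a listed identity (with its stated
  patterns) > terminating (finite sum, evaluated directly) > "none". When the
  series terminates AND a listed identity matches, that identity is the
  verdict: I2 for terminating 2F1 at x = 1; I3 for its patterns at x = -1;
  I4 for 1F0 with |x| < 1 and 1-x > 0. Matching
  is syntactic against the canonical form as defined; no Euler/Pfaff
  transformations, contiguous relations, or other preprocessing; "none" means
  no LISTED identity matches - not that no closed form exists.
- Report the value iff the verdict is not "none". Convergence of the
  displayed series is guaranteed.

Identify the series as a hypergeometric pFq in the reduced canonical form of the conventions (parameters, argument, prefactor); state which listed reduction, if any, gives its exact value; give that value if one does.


This is -\frac{11}{4} * 1F2(3; -\frac{2}{3}, \frac{2}{5}; \frac{1}{9}) in reduced canonical form. Verdict: none - at argument \frac{1}{9} the multisets {3} ; {-\frac{2}{3}, \frac{2}{5}} match no listed identity.

Structural cue: from the first term -\frac{11}{4}: the product of the first k integers (C = -11/4) is k!.
Term ratio: r(k) = \frac{1}{9} * (k+3) / [(k-\frac{2}{3}) (k+\frac{2}{5}) (k+1)] - rational in k. x = \frac{1}{9}; t_0 = -\frac{11}{4}; negate the roots.


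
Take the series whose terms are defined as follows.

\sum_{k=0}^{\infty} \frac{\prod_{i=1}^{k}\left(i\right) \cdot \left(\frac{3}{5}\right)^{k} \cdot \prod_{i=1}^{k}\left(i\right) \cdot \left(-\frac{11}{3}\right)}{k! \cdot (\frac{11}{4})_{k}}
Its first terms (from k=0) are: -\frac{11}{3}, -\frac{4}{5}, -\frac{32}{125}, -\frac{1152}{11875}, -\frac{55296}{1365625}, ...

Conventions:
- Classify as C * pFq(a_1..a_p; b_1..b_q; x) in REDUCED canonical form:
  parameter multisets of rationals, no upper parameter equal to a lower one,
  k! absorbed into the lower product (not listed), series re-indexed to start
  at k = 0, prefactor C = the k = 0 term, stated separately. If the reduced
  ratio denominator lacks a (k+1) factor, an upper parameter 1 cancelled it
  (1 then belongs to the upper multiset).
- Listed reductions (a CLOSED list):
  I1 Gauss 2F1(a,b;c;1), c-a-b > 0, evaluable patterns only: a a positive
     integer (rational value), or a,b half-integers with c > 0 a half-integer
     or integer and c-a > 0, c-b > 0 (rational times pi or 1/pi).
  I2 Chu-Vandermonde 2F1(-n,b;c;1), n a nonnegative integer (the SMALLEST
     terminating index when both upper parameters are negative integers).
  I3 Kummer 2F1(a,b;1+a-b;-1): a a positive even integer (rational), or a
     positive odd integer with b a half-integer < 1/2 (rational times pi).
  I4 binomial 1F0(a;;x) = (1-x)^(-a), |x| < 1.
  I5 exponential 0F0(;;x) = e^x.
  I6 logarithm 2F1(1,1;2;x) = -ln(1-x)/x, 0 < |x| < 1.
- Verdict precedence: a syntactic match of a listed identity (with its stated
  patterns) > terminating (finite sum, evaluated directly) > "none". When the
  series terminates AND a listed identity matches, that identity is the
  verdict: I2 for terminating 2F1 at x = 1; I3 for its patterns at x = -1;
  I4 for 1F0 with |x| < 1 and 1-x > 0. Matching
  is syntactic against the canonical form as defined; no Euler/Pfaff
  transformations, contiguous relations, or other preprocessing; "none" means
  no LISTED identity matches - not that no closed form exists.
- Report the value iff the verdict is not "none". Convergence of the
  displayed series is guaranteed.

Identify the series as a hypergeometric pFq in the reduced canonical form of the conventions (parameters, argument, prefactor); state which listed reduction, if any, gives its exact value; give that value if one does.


This is -\frac{11}{3} * 2F1(1, 1; \frac{11}{4}; \frac{3}{5}) in reduced canonical form. Verdict: none here - no I1-I6 shape fits x = \frac{3}{5} with lower {\frac{11}{4}}.

Structural cue: from the first term -\frac{11}{3}: the running product (prefactor -11/3) telescopes to a rising factorial.
Ratio: r(k) = \frac{3}{5} * (k+1) (k+1) / [(k+\frac{11}{4}) (k+1)] - poly over poly, x = \frac{3}{5} from leading terms; C = -\frac{11}{3} at k = 0.


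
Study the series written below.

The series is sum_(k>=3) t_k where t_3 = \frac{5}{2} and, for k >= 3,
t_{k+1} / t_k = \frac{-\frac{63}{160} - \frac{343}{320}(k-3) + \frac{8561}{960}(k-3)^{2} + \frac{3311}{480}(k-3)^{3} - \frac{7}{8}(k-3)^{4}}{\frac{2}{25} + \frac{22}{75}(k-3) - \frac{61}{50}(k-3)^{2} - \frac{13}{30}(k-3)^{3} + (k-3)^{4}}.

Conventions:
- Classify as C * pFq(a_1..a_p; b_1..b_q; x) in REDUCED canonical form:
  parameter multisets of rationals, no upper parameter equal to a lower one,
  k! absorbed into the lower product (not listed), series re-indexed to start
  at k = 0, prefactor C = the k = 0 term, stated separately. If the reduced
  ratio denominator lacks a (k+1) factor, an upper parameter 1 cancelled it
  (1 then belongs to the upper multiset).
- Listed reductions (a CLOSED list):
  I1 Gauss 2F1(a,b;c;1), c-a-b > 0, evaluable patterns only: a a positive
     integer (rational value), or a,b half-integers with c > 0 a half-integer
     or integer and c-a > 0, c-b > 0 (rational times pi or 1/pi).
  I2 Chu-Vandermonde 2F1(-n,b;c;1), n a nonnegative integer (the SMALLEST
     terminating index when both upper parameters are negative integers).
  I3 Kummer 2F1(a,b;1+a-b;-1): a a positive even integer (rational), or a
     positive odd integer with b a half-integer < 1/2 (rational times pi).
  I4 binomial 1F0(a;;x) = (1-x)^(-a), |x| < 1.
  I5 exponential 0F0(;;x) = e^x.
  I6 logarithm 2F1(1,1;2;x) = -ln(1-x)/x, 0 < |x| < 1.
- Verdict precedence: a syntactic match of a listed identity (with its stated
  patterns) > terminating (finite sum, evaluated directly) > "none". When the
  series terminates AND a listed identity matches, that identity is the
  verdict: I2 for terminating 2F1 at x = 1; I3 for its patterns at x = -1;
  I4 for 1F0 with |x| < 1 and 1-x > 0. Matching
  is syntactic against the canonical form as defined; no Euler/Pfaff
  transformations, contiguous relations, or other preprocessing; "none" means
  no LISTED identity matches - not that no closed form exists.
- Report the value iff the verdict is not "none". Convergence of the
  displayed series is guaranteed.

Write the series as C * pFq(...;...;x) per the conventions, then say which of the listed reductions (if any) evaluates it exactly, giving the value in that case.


Reduced: x = -\frac{7}{8}, 3F2, upper = {-9, -\frac{1}{4}, \frac{6}{5}}, lower = {-\frac{6}{5}, -\frac{2}{5}}, C = \frac{5}{2}. Verdict: terminating - no listed pattern fits, but -9 in the upper list cuts the series at k = 9; direct evaluation. Its exact value is \frac{7785716569914628440465721445}{75680280570985508241408}.

First insight: from the first term \frac{5}{2}: the parameter 1/6 appears in both the upper and lower lists and cancels.
Adjacent-term ratio: r(k) = -\frac{7}{8} * (k-9) (k-\frac{1}{4}) (k+\frac{6}{5}) / [(k-\frac{6}{5}) (k-\frac{2}{5}) (k+1)] - rational in k. x = -\frac{7}{8}; t_0 = \frac{5}{2}; negate the roots.


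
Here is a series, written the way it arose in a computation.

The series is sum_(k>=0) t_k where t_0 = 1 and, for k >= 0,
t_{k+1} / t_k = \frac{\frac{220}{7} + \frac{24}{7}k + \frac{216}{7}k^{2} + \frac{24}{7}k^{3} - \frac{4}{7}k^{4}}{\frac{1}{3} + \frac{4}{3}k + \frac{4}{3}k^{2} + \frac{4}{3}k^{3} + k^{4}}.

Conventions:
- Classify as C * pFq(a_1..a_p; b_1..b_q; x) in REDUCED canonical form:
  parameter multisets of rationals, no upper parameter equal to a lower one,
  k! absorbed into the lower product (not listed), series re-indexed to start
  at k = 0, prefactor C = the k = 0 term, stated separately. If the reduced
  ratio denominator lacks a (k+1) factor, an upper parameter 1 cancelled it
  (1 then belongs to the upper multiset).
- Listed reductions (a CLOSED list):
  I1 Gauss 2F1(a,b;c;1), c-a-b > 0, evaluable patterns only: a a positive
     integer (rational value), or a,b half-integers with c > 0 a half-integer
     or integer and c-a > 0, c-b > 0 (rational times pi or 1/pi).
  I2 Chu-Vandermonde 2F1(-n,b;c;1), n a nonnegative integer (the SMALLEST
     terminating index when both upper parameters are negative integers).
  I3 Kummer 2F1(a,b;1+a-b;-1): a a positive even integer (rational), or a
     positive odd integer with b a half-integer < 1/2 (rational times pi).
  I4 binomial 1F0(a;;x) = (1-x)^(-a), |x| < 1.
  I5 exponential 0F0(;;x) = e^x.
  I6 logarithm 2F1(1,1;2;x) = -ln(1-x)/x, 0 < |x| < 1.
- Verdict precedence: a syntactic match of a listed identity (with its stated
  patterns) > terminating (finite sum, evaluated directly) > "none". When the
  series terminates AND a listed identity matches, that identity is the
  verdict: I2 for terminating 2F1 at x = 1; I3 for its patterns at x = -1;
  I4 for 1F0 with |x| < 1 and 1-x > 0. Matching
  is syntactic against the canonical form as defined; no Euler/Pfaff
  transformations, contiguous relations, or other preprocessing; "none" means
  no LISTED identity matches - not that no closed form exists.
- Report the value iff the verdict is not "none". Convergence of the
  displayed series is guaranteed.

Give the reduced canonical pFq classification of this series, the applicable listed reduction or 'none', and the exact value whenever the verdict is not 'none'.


Classification (C = 1): 2F1 with upper {-11, 5}, lower {\frac{1}{3}}, argument x = -\frac{4}{7}. Verdict: terminating - upper -11 stops the sum at k = 11; the 12 terms are added exactly. Its exact value is \frac{691319141981580227}{5823227258135}.

First insight: from the first term 1: the ratio is unreduced: k^2 + 1 divides both sides (C = 1, x = -4/7).
Ratio: r(k) = -\frac{4}{7} * (k-11) (k+5) / [(k+\frac{1}{3}) (k+1)] - rational in k. x = -\frac{4}{7}; t_0 = 1; negate the roots.


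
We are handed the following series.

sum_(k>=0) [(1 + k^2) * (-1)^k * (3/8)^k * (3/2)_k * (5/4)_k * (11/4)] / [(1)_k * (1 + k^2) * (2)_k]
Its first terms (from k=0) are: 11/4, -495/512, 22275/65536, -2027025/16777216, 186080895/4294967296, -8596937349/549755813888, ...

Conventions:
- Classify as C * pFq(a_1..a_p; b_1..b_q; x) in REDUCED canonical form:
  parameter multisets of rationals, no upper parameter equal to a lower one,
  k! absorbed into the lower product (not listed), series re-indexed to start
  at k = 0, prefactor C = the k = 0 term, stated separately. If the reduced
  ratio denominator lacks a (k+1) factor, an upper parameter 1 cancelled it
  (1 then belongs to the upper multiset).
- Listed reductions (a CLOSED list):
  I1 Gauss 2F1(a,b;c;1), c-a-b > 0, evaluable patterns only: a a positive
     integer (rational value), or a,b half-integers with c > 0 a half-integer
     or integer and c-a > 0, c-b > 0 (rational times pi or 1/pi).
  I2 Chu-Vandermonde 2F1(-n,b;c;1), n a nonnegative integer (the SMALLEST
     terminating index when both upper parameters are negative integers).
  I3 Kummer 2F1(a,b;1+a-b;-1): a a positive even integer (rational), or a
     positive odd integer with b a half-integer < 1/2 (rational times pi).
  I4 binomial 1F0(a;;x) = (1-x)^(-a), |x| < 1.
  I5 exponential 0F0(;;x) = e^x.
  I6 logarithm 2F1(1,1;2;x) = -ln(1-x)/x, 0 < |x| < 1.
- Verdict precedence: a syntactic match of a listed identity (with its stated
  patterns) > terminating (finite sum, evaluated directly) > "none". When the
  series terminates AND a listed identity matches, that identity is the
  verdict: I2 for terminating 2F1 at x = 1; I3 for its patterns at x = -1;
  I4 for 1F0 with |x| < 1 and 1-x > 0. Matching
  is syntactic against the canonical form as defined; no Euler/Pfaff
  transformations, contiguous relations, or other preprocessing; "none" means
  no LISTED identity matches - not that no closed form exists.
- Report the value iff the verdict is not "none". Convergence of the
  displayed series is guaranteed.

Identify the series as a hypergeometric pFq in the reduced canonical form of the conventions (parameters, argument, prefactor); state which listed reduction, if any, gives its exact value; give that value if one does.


This is 11/4 * 2F1(5/4, 3/2; 2; -3/8) in reduced canonical form. Verdict: none here - no I1-I6 shape fits x = -3/8 with lower {2}.

Key step: x = (-3/8) and the (-1)^k factor (prefactor 11/4) folds into the argument's sign.
Ratio: r(k) = (-3/8) * (k+5/4) (k+3/2) / [(k+2) (k+1)] - rational in k. x = (-3/8); t_0 = 11/4; negate the roots.


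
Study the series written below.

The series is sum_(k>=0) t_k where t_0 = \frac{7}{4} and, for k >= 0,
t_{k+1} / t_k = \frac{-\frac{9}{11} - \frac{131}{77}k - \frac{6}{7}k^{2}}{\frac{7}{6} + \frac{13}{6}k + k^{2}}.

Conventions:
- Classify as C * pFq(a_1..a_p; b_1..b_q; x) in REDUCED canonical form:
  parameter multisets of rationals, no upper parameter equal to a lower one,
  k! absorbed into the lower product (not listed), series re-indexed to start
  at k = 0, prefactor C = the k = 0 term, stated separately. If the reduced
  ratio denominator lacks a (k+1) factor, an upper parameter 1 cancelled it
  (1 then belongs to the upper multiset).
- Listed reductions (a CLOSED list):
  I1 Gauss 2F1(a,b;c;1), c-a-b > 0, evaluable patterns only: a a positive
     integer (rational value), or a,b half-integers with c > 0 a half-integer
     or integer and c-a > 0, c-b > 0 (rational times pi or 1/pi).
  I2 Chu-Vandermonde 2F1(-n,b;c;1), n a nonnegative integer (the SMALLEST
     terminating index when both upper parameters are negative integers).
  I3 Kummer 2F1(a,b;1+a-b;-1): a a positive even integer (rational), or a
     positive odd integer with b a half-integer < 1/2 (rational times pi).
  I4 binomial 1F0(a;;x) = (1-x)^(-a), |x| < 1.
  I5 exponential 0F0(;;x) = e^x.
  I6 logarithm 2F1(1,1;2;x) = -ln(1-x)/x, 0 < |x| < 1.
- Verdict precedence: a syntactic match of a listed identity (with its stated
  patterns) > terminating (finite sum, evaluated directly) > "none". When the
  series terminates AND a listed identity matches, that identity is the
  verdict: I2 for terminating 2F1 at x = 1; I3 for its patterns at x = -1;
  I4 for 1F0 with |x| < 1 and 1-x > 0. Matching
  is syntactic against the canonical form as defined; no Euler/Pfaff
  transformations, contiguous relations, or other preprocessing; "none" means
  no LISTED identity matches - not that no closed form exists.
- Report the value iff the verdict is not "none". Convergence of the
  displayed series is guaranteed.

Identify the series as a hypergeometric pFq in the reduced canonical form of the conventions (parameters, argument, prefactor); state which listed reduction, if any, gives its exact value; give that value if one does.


Structural cue: t_0 being \frac{7}{4}, the parameter 7/6 appears in both the upper and lower lists and cancels.
Ratio: r(k) = -\frac{6}{7} * (k+\frac{9}{11}) / [(k+1)] - rational in k, leading ratio -\frac{6}{7}; with t_0 = \frac{7}{4}, classification follows.

Prefactor \frac{7}{4}, argument -\frac{6}{7}: 1F0 with upper {\frac{9}{11}} over lower {-}. Verdict (x = -\frac{6}{7}): the I4 binomial reduction applies (the 1F0 binomial series: exponent -9/11, x = -\frac{6}{7}). Sum: \frac{7}{4} \cdot \left(\frac{13}{7}\right)^{-\frac{9}{11}}.


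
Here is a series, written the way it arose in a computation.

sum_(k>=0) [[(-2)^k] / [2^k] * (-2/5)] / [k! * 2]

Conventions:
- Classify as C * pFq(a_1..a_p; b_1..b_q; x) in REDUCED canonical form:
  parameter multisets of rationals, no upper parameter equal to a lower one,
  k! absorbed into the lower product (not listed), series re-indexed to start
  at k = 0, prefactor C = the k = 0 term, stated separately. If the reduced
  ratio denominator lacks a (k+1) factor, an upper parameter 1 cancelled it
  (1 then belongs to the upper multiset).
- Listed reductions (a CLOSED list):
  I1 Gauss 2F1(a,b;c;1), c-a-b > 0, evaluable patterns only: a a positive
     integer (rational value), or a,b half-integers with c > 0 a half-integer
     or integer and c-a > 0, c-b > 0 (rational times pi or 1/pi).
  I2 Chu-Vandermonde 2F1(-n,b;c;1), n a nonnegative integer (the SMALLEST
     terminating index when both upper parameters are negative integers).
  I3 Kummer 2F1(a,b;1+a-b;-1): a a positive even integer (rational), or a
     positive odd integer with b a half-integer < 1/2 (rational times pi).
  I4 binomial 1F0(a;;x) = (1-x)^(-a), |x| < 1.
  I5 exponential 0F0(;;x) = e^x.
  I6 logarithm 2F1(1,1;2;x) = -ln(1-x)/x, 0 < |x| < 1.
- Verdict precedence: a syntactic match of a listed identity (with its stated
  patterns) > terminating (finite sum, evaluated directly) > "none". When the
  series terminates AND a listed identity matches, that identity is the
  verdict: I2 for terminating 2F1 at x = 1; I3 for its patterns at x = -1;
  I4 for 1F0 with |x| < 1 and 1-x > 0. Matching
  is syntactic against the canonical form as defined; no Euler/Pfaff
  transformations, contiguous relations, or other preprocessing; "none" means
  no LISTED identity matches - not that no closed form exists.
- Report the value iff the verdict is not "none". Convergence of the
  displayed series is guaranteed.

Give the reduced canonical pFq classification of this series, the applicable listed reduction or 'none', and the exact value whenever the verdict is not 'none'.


The tell: t_0 = -1/5 here, and the constant factors (C = -1/5, x = -1) combine into one prefactor.
Term ratio: r(k) = (-1) * 1 / [(k+1)] - poly over poly, x = (-1) from leading terms; C = -1/5 at k = 0.

The series (x = -1) is 0F0: upper {-}, lower {-}, prefactor -1/5. Verdict: the exponential series (I5) fires (the 0F0 exponential series at x = -1). Value: (-1/5) * e^(-1).


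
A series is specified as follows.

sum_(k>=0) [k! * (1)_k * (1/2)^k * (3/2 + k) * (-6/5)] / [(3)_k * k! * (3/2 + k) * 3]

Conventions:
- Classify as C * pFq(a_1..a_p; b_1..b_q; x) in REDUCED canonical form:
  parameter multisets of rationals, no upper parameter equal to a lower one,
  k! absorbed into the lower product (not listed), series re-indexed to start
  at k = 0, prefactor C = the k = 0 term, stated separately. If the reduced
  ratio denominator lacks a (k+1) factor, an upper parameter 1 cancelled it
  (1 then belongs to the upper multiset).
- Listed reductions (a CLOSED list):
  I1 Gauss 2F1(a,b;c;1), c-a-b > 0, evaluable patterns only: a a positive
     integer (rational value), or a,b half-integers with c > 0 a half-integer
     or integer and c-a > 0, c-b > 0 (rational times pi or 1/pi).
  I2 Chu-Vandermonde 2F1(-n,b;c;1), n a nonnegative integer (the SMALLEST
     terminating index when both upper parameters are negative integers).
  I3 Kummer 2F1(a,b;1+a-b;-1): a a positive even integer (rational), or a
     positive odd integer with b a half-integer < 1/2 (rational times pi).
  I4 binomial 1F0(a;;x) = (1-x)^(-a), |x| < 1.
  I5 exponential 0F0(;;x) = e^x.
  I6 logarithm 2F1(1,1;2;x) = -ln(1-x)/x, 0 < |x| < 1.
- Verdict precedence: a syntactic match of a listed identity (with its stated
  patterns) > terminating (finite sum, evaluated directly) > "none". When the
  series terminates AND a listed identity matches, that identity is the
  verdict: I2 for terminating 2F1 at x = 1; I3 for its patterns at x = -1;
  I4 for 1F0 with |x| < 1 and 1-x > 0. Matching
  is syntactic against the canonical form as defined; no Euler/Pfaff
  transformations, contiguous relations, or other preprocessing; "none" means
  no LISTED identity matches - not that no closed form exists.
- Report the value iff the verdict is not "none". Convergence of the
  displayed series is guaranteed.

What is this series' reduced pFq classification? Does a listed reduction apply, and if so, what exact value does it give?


The tell: x = (1/2) and the factorial ratio (prefactor -2/5) (k+a-1)!/(a-1)! is a rising factorial (a)_k.
Consecutive-term ratio: r(k) = (1/2) * (k+1) (k+1) / [(k+3) (k+1)] - rational; roots negated = parameters, x = (1/2), C = -2/5.

Classification (C = -2/5): 2F1 with upper {1, 1}, lower {3}, argument x = 1/2. Verdict: none (x = 1/2): each listed identity misses the multisets {1, 1} ; {3}.


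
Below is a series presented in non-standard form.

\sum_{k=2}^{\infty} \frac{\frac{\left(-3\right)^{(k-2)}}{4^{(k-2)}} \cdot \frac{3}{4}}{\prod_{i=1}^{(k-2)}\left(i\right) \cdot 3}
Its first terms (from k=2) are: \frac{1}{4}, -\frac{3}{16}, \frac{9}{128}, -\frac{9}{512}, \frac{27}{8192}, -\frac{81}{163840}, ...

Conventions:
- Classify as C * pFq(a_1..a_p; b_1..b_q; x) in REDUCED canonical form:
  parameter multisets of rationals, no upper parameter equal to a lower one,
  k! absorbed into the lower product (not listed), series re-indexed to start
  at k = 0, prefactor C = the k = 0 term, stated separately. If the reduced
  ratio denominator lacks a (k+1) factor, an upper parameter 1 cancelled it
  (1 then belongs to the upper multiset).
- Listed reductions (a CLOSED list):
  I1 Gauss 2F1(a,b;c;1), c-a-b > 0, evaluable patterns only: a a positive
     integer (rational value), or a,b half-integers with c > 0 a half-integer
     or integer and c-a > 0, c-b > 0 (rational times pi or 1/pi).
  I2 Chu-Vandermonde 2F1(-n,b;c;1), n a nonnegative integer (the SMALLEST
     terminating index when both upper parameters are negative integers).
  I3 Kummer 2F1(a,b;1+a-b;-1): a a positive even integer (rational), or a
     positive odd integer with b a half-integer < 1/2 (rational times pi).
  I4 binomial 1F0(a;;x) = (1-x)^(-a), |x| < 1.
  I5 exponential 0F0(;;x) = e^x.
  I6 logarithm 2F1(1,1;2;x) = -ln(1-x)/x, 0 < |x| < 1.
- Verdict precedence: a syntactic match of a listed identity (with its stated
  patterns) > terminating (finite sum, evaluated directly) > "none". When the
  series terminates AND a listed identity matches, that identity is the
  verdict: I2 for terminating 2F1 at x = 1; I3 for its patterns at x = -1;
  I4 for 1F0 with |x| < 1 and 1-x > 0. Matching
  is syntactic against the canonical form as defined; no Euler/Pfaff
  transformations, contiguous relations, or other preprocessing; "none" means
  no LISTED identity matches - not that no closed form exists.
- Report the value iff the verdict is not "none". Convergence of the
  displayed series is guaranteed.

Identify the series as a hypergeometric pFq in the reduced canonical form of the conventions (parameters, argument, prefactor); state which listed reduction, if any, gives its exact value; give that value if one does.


x = -\frac{3}{4} here; the reduced form reads 0F0, upper {-}, lower {-}, C = \frac{1}{4}. Verdict at x = -\frac{3}{4}: exponential (I5) matches (the 0F0 exponential series at x = -\frac{3}{4}). Hence: \frac{1}{4} \cdot e^{-\frac{3}{4}}.

Key observation: t_0 being \frac{1}{4}, the constant factors (C = 1/4, x = -3/4) combine into one prefactor.
Step ratio: r(k) = -\frac{3}{4} * 1 / [(k+1)] ; factor over Q: parameters, x = -\frac{3}{4}, and C = \frac{1}{4}.


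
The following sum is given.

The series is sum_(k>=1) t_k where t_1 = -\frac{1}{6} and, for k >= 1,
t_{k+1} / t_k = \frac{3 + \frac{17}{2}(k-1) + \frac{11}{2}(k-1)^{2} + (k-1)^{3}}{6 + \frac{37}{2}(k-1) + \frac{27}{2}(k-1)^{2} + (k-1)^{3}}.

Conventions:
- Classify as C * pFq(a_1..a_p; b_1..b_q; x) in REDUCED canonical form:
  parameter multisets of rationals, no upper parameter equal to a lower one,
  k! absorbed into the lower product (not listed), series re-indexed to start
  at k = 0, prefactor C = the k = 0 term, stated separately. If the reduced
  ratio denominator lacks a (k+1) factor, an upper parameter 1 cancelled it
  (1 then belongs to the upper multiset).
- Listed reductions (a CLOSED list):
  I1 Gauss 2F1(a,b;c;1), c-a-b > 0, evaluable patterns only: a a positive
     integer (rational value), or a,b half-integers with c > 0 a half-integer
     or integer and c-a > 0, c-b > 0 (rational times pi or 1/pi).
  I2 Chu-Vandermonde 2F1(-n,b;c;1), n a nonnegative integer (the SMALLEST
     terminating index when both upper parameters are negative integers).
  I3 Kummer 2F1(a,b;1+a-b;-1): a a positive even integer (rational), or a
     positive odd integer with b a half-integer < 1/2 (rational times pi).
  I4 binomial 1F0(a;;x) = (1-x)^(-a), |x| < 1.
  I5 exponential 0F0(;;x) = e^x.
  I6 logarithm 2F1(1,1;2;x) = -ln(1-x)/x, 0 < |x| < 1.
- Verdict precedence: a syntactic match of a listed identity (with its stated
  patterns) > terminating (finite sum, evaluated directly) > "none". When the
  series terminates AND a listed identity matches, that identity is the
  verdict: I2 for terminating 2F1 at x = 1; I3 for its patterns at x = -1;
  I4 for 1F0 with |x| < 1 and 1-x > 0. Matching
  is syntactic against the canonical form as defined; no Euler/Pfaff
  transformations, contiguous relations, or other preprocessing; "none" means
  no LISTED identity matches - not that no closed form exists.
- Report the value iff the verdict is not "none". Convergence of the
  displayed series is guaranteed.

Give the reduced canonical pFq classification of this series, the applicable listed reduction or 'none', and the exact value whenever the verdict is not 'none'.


With C = -\frac{1}{6}: the canonical form is 2F1(2, 3; 12; 1). Verdict: Gauss (I1, integer-parameter pattern) applies (x = 1: the Gamma ratio telescopes since c-a-b = 7 > 0 and a = 2 in Z>0). Its exact value is -\frac{55}{168}.

The tell: with t_0 = -\frac{1}{6}, the ratio is unreduced: k + 1/2 divides both sides (C = -1/6, x = 1).
Ratio: r(k) = 1 * (k+2) (k+3) / [(k+12) (k+1)] - rational; roots negated = parameters, x = 1, C = -\frac{1}{6}.
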